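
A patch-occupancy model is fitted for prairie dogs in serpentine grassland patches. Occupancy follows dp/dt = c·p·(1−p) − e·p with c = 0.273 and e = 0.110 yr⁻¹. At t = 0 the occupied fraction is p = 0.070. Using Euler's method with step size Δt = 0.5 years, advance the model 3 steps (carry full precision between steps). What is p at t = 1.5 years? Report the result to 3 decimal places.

0.086

Update rule: p ← p + [c·p·(1−p) − e·p]·Δt with Δt = 0.5.
t = 0.5: p = 0.07000 + (+0.00504) = 0.07504
t = 1: p = 0.07504 + (+0.00535) = 0.08038
t = 1.5: p = 0.08038 + (+0.00567) = 0.08605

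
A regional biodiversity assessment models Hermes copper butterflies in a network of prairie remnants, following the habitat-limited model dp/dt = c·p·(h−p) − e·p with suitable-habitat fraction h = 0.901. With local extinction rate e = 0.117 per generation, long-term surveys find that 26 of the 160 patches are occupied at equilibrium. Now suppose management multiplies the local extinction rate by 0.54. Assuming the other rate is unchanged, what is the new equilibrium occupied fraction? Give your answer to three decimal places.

Observed p* = 26/160 = 0.16250.
Balance c(h−p*) = e gives c = e/(0.901 − 0.16250) = 0.117/0.73850 = 0.15843.
New p* = 0.901 − e/c = 0.901 − 0.06318/0.15843 = 0.50221.

0.502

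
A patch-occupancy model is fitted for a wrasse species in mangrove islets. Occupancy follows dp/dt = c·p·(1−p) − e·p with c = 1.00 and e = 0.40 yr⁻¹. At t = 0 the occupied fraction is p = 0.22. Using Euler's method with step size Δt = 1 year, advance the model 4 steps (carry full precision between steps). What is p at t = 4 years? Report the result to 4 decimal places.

0.5343

Update rule: p ← p + [c·p·(1−p) − e·p]·Δt with Δt = 1.
  1  |  dp/dt·Δt = +0.083600  |  p_1 = 0.303600
  2  |  dp/dt·Δt = +0.089987  |  p_2 = 0.393587
  3  |  dp/dt·Δt = +0.081241  |  p_3 = 0.474829
  4  |  dp/dt·Δt = +0.059435  |  p_4 = 0.534263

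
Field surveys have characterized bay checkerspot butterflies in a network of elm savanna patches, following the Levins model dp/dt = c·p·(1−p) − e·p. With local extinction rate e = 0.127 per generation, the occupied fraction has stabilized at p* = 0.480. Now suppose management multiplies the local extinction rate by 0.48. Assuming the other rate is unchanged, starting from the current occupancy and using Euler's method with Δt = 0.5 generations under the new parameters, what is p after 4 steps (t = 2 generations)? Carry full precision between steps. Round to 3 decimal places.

0.541

Balance c(1−p*) = e gives c = e/(1 − 0.48000) = 0.127/0.52000 = 0.24423.
Starting from p₀ = 0.48000; update p ← p + (dp/dt)·Δt with the new parameters.
t = 0.5: p = 0.48000 + (+0.01585) = 0.49585
t = 1: p = 0.49585 + (+0.01541) = 0.51126
t = 1.5: p = 0.51126 + (+0.01493) = 0.52619
t = 2: p = 0.52619 + (+0.01441) = 0.54060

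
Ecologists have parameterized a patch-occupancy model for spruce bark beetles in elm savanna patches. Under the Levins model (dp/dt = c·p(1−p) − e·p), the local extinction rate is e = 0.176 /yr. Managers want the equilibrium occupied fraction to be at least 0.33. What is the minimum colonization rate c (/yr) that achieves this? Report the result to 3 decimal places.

0.263

p* = 1 − e/c ≥ 0.33 requires e/c ≤ 0.6700, i.e. c ≥ e/0.6700.
c_min = 0.176/0.6700 = 0.2627.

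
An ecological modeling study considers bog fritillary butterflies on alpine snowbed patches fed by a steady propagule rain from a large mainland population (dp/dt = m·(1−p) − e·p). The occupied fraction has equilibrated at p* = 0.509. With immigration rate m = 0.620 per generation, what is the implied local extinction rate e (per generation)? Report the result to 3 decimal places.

At equilibrium m(1−p*) = e·p*, so e = m(1−p*)/p*.
e = 0.620 × 0.4910 / 0.509 = 0.5981.

0.598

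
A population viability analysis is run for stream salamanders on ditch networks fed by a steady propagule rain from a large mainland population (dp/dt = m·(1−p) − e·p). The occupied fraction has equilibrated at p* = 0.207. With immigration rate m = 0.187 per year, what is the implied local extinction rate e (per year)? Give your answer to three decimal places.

0.716

At equilibrium m(1−p*) = e·p*, so e = m(1−p*)/p*.
e = 0.187 × 0.7930 / 0.207 = 0.7164.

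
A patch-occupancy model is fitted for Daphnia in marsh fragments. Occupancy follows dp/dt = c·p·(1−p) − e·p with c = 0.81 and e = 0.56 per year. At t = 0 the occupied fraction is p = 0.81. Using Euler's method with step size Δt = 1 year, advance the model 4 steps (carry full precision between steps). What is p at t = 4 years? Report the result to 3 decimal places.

Update rule: p ← p + [c·p·(1−p) − e·p]·Δt with Δt = 1.
  1  |  dp/dt·Δt = -0.328941  |  p_1 = 0.481059
  2  |  dp/dt·Δt = -0.067184  |  p_2 = 0.413875
  3  |  dp/dt·Δt = -0.035278  |  p_3 = 0.378597
  4  |  dp/dt·Δt = -0.021453  |  p_4 = 0.357144

0.357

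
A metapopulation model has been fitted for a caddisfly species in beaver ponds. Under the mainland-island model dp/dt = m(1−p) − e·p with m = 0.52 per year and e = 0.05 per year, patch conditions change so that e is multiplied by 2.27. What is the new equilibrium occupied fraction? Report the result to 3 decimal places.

0.821

Before: p* = 0.52/(0.52+0.05) = 0.9123.
After: m = 0.52, e = 0.1135; p* = 0.52/0.6335 = 0.8208.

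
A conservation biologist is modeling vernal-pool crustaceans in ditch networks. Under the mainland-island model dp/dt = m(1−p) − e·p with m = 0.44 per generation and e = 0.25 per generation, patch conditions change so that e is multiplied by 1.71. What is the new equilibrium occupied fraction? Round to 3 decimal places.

Before: p* = 0.44/(0.44+0.25) = 0.6377.
After: m = 0.44, e = 0.4275; p* = 0.44/0.8675 = 0.5072.

0.507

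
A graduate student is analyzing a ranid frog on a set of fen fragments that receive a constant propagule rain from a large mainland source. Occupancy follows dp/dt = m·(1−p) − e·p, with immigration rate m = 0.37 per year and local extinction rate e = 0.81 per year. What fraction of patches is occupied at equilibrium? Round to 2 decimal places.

Setting dp/dt = 0: m − m·p* = e·p*, so m = (m+e)·p*.
p* = m/(m+e) = 0.37/(0.37+0.81) = 0.37/1.1800 = 0.3136.

0.31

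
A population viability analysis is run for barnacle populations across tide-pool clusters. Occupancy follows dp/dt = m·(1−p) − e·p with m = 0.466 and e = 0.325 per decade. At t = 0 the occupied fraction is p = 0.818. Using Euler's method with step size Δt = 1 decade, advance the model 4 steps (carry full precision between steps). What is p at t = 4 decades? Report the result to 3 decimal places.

Update rule: p ← p + [m·(1−p) − e·p]·Δt with Δt = 1.
step 1: Δp = -0.18104, p = 0.63696
step 2: Δp = -0.03784, p = 0.59913
step 3: Δp = -0.00791, p = 0.59122
step 4: Δp = -0.00165, p = 0.58956

0.590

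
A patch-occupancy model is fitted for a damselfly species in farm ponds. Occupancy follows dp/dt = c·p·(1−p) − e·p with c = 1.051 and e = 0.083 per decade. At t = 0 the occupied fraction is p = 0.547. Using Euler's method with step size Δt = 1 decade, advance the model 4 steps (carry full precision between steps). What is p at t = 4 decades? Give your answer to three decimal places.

Update rule: p ← p + [c·p·(1−p) − e·p]·Δt with Δt = 1.
step 1: Δp = +0.21503, p = 0.76203
step 2: Δp = +0.12734, p = 0.88937
step 3: Δp = +0.02959, p = 0.91896
step 4: Δp = +0.00200, p = 0.92096

0.921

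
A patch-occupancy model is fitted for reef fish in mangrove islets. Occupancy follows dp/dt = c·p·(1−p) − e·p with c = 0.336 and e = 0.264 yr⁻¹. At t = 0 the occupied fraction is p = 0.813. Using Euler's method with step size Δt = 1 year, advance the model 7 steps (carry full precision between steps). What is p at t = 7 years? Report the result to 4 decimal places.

Update rule: p ← p + [c·p·(1−p) − e·p]·Δt with Δt = 1.
  1  |  dp/dt·Δt = -0.163550  |  p_1 = 0.649450
  2  |  dp/dt·Δt = -0.094960  |  p_2 = 0.554491
  3  |  dp/dt·Δt = -0.063383  |  p_3 = 0.491108
  4  |  dp/dt·Δt = -0.045679  |  p_4 = 0.445429
  5  |  dp/dt·Δt = -0.034594  |  p_5 = 0.410835
  6  |  dp/dt·Δt = -0.027132  |  p_6 = 0.383703
  7  |  dp/dt·Δt = -0.021842  |  p_7 = 0.361861

0.3619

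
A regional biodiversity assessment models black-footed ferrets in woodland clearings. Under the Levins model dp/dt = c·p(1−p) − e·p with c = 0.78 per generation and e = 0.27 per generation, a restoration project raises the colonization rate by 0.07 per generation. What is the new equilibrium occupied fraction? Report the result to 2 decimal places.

Before: p* = 1 − 0.27/0.78 = 0.6538.
After the change, c = 0.85, e = 0.27, so p* = 1 − 0.27/0.85 = 0.6824.

0.68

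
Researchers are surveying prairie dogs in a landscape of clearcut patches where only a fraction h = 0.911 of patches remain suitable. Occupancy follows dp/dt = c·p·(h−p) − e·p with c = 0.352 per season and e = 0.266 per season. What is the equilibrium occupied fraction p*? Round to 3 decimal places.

Setting dp/dt = 0 and dividing by p* gives c·(h−p*) = e.
So p* = h − e/c = 0.911 − 0.266/0.352 = 0.911 − 0.7557 = 0.1553.

0.155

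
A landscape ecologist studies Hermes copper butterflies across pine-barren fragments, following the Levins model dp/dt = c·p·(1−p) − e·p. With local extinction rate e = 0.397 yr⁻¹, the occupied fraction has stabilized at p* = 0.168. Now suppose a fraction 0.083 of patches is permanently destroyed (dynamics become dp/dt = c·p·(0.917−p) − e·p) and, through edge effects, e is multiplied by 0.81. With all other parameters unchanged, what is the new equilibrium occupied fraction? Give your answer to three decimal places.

Balance c(1−p*) = e gives c = e/(1 − 0.16800) = 0.397/0.83200 = 0.47716.
New p* = 0.917 − e/c = 0.917 − 0.32157/0.47716 = 0.24308.

0.243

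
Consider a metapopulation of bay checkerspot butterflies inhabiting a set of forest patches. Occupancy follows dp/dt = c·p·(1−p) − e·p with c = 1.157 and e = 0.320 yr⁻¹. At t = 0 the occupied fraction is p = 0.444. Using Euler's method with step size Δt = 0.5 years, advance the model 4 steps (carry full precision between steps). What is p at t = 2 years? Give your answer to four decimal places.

Update rule: p ← p + [c·p·(1−p) − e·p]·Δt with Δt = 0.5.
t = 0.5: p = 0.44400 + (+0.07177) = 0.51577
t = 1: p = 0.51577 + (+0.06196) = 0.57773
t = 1.5: p = 0.57773 + (+0.04869) = 0.62642
t = 2: p = 0.62642 + (+0.03515) = 0.66157

0.6616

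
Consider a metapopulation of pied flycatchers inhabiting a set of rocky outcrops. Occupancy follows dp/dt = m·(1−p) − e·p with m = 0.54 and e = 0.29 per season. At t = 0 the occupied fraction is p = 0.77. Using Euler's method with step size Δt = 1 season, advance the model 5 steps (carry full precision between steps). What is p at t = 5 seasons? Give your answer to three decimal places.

0.651

Update rule: p ← p + [m·(1−p) − e·p]·Δt with Δt = 1.
t = 1: p = 0.77000 + (-0.09910) = 0.67090
t = 2: p = 0.67090 + (-0.01685) = 0.65405
t = 3: p = 0.65405 + (-0.00286) = 0.65119
t = 4: p = 0.65119 + (-0.00049) = 0.65070
t = 5: p = 0.65070 + (-0.00008) = 0.65062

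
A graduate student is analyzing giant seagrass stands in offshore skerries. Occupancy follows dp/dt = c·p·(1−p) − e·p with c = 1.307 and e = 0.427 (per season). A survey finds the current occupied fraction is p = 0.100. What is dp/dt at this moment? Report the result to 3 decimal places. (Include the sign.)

0.075

Colonization term: c·p·(1−p) = 1.307×0.100×0.9000 = 0.11763.
Extinction term: e·p = 0.04270.
dp/dt = 0.11763 − 0.04270 = 0.07493.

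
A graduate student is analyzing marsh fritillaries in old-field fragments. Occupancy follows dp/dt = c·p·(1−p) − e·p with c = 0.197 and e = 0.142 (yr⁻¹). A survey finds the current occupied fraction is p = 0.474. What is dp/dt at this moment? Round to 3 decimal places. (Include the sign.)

-0.018

Colonization term: c·p·(1−p) = 0.197×0.474×0.5260 = 0.04912.
Extinction term: e·p = 0.06731.
dp/dt = 0.04912 − 0.06731 = -0.01819.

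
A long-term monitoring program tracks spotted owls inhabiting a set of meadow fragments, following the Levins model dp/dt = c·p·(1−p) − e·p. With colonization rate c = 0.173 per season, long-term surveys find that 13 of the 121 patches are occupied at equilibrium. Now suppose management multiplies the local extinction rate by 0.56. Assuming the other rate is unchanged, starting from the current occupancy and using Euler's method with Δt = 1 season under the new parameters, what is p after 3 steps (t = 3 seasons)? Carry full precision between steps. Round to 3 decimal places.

0.130

Observed p* = 13/121 = 0.10744.
Balance c(1−p*) = e gives e = 0.173×(1 − 0.10744) = 0.15441.
Starting from p₀ = 0.10744; update p ← p + (dp/dt)·Δt with the new parameters.
step 1: Δp = +0.00730, p = 0.11474
step 2: Δp = +0.00765, p = 0.12239
step 3: Δp = +0.00800, p = 0.13039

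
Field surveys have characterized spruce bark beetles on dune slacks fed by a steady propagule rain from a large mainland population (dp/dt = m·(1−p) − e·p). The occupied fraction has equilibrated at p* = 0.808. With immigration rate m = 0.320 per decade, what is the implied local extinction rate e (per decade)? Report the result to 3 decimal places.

0.076

At equilibrium m(1−p*) = e·p*, so e = m(1−p*)/p*.
e = 0.320 × 0.1920 / 0.808 = 0.0760.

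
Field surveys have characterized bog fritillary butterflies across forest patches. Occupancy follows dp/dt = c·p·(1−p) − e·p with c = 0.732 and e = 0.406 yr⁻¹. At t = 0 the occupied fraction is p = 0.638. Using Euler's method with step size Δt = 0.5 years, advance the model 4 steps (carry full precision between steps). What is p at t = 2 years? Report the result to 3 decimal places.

Update rule: p ← p + [c·p·(1−p) − e·p]·Δt with Δt = 0.5.
  1  |  dp/dt·Δt = -0.044984  |  p_1 = 0.593016
  2  |  dp/dt·Δt = -0.032049  |  p_2 = 0.560967
  3  |  dp/dt·Δt = -0.023737  |  p_3 = 0.537230
  4  |  dp/dt·Δt = -0.018065  |  p_4 = 0.519165

0.519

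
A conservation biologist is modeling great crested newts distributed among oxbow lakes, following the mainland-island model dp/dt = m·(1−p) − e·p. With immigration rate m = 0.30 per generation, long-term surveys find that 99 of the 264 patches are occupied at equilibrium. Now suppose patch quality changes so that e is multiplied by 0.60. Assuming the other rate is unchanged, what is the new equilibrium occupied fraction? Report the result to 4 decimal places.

0.5000

Observed p* = 99/264 = 0.37500.
Balance m(1−p*) = e·p* gives e = m(1−p*)/p* = 0.30×0.62500/0.37500 = 0.50000.
New p* = m/(m+e) = 0.30000/(0.30000+0.30000) = 0.50000.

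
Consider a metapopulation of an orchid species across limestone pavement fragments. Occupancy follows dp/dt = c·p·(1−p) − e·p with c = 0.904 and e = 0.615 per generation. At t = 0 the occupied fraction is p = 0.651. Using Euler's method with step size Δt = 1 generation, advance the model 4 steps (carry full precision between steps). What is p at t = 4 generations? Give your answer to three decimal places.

Update rule: p ← p + [c·p·(1−p) − e·p]·Δt with Δt = 1.
  1  |  dp/dt·Δt = -0.194977  |  p_1 = 0.456023
  2  |  dp/dt·Δt = -0.056202  |  p_2 = 0.399820
  3  |  dp/dt·Δt = -0.028962  |  p_3 = 0.370858
  4  |  dp/dt·Δt = -0.017154  |  p_4 = 0.353704

0.354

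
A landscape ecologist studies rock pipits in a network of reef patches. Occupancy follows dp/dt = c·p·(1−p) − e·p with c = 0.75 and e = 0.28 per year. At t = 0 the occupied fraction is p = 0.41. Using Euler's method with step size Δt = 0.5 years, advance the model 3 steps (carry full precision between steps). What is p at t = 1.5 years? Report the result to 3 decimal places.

Update rule: p ← p + [c·p·(1−p) − e·p]·Δt with Δt = 0.5.
  1  |  dp/dt·Δt = +0.033313  |  p_1 = 0.443312
  2  |  dp/dt·Δt = +0.030481  |  p_2 = 0.473794
  3  |  dp/dt·Δt = +0.027161  |  p_3 = 0.500955

0.501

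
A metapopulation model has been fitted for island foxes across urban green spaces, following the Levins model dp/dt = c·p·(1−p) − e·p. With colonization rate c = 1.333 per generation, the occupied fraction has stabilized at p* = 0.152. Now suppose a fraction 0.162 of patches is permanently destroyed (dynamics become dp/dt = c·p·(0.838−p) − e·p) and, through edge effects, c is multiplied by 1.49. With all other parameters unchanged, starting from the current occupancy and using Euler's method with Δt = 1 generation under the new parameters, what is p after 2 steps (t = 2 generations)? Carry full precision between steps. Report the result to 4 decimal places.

Balance c(1−p*) = e gives e = 1.333×(1 − 0.15200) = 1.13038.
Starting from p₀ = 0.15200; update p ← p + (dp/dt)·Δt with the new parameters.
t = 1: p = 0.15200 + (+0.03528) = 0.18728
t = 2: p = 0.18728 + (+0.03035) = 0.21763

0.2176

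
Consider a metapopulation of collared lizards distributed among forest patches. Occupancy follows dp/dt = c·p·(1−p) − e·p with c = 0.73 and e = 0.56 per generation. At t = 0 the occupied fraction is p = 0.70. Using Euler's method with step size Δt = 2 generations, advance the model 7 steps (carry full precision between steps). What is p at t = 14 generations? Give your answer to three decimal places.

Update rule: p ← p + [c·p·(1−p) − e·p]·Δt with Δt = 2.
step 1: Δp = -0.47740, p = 0.22260
step 2: Δp = +0.00334, p = 0.22594
step 3: Δp = +0.00229, p = 0.22823
step 4: Δp = +0.00155, p = 0.22978
step 5: Δp = +0.00104, p = 0.23082
step 6: Δp = +0.00069, p = 0.23151
step 7: Δp = +0.00046, p = 0.23197

0.232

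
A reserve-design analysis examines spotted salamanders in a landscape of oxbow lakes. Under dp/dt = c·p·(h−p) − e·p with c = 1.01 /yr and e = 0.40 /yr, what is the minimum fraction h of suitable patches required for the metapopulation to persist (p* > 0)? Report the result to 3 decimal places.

p* = h − e/c is positive only when h > e/c.
h_min = e/c = 0.40/1.01 = 0.3960.

0.396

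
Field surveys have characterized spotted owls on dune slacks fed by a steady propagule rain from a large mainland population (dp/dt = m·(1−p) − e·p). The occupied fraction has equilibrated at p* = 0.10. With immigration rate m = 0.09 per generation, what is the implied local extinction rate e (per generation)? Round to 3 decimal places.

0.810

At equilibrium m(1−p*) = e·p*, so e = m(1−p*)/p*.
e = 0.09 × 0.9000 / 0.10 = 0.8100.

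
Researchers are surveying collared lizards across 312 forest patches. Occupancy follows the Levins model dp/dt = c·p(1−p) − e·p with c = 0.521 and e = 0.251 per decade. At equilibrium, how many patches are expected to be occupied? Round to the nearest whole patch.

162

p* = 1 − e/c = 1 − 0.251/0.521 = 0.5182.
Expected occupied patches = N × p* = 312 × 0.5182 = 161.69 ≈ 162.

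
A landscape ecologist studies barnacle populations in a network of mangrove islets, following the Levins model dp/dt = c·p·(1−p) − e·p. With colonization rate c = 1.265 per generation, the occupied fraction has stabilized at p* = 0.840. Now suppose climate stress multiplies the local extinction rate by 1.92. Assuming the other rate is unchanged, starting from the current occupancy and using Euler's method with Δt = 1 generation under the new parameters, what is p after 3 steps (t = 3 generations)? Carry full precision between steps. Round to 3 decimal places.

0.693

Balance c(1−p*) = e gives e = 1.265×(1 − 0.84000) = 0.20240.
Starting from p₀ = 0.84000; update p ← p + (dp/dt)·Δt with the new parameters.
  1  |  dp/dt·Δt = -0.156415  |  p_1 = 0.683585
  2  |  dp/dt·Δt = +0.007968  |  p_2 = 0.691554
  3  |  dp/dt·Δt = +0.001090  |  p_3 = 0.692644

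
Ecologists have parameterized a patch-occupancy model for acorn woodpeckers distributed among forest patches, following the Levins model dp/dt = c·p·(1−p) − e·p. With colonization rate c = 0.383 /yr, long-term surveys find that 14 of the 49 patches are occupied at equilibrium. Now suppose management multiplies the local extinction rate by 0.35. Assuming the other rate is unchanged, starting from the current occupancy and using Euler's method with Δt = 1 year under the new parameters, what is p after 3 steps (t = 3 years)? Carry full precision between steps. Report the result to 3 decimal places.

Observed p* = 14/49 = 0.28571.
Balance c(1−p*) = e gives e = 0.383×(1 − 0.28571) = 0.27357.
Starting from p₀ = 0.28571; update p ← p + (dp/dt)·Δt with the new parameters.
  1  |  dp/dt·Δt = +0.050806  |  p_1 = 0.336520
  2  |  dp/dt·Δt = +0.053292  |  p_2 = 0.389813
  3  |  dp/dt·Δt = +0.053775  |  p_3 = 0.443588

0.444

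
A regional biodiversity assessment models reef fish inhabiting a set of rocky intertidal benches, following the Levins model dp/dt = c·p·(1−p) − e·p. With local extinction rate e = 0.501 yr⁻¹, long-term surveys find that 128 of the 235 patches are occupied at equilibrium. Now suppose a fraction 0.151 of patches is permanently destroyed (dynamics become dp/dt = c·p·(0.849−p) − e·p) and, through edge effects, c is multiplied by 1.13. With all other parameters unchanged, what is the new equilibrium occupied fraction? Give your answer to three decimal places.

0.446

Observed p* = 128/235 = 0.54468.
Balance c(1−p*) = e gives c = e/(1 − 0.54468) = 0.501/0.45532 = 1.10033.
New p* = 0.849 − e/c = 0.849 − 0.50100/1.24337 = 0.44606.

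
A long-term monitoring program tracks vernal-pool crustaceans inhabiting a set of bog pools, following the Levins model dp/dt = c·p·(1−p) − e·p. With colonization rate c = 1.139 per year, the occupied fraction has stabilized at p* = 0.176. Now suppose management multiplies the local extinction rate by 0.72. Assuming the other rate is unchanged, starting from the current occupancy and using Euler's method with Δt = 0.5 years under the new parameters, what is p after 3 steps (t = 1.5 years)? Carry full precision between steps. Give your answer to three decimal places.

0.246

Balance c(1−p*) = e gives e = 1.139×(1 − 0.17600) = 0.93854.
Starting from p₀ = 0.17600; update p ← p + (dp/dt)·Δt with the new parameters.
step 1: Δp = +0.02313, p = 0.19913
step 2: Δp = +0.02354, p = 0.22267
step 3: Δp = +0.02334, p = 0.24601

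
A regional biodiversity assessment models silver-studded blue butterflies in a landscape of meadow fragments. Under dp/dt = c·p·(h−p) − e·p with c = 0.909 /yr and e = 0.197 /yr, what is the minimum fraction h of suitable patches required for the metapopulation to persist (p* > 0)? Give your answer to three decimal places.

0.217

p* = h − e/c is positive only when h > e/c.
h_min = e/c = 0.197/0.909 = 0.2167.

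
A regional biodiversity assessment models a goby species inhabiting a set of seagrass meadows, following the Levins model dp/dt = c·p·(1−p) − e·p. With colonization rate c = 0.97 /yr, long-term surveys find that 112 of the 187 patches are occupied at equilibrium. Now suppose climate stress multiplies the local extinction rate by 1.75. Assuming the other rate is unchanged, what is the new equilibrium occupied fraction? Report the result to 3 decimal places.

Observed p* = 112/187 = 0.59893.
Balance c(1−p*) = e gives e = 0.97×(1 − 0.59893) = 0.38904.
New p* = 1 − e/c = 1 − 0.68082/0.97000 = 0.29812.

0.298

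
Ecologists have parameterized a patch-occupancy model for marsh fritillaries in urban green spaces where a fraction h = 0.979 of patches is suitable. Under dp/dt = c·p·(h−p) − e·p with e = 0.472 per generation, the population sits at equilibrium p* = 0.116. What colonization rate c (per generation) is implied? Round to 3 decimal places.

0.547

At equilibrium c(h−p*) = e, so c = e/(h−p*).
c = 0.472/(0.979 − 0.116) = 0.472/0.8630 = 0.5469.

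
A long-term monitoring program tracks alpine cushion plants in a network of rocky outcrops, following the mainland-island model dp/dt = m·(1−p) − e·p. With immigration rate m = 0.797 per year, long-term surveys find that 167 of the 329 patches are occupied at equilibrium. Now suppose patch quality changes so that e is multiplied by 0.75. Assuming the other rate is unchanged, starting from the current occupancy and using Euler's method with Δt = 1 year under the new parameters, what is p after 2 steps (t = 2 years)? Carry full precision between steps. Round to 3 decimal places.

Observed p* = 167/329 = 0.50760.
Balance m(1−p*) = e·p* gives e = m(1−p*)/p* = 0.797×0.49240/0.50760 = 0.77314.
Starting from p₀ = 0.50760; update p ← p + (dp/dt)·Δt with the new parameters.
p: 0.50760 → 0.60571  (Δp = +0.09811)
p: 0.60571 → 0.56874  (Δp = -0.03697)

0.569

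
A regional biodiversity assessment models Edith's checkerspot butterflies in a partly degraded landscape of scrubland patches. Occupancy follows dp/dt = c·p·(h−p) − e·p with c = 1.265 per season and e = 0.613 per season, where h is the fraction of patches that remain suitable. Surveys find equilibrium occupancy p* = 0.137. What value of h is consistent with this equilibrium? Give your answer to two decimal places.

At equilibrium c(h−p*) = e, so h = p* + e/c.
h = 0.137 + 0.613/1.265 = 0.137 + 0.4846 = 0.6216.

0.62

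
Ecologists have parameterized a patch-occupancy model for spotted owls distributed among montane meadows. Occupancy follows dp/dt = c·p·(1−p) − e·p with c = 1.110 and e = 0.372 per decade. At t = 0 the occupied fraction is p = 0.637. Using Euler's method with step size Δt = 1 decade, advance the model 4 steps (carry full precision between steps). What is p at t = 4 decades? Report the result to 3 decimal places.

0.665

Update rule: p ← p + [c·p·(1−p) − e·p]·Δt with Δt = 1.
  1  |  dp/dt·Δt = +0.019702  |  p_1 = 0.656702
  2  |  dp/dt·Δt = +0.005950  |  p_2 = 0.662652
  3  |  dp/dt·Δt = +0.001627  |  p_3 = 0.664280
  4  |  dp/dt·Δt = +0.000431  |  p_4 = 0.664711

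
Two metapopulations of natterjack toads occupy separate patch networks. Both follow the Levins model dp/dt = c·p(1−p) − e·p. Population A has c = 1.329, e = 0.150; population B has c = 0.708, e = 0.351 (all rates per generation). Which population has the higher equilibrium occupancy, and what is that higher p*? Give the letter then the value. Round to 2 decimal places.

A, 0.89

A: p*_A = 1 − 0.150/1.329 = 0.8871.
B: p*_B = 1 − 0.351/0.708 = 0.5042.
A is higher at 0.8871.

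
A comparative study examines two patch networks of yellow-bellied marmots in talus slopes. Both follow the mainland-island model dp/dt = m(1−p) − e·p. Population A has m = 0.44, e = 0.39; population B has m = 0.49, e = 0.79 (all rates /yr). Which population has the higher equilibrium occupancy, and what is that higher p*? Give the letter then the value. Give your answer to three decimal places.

A: p*_A = m/(m+e) = 0.44/0.8300 = 0.5301.
B: p*_B = 0.49/1.2800 = 0.3828.
A is higher at 0.5301.

A, 0.530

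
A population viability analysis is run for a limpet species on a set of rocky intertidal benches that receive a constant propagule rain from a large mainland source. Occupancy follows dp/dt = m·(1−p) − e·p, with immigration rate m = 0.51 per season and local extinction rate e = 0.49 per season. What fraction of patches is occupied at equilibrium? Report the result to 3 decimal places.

0.510

At equilibrium the propagule rain into empty patches balances local extinction: m(1−p*) = e·p*.
p* = m/(m+e) = 0.51/(0.51+0.49) = 0.51/1.0000 = 0.5100.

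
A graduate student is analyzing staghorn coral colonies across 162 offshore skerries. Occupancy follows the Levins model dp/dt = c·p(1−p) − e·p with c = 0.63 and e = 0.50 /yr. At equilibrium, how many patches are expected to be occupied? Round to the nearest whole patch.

p* = 1 − e/c = 1 − 0.50/0.63 = 0.2063.
Expected occupied patches = N × p* = 162 × 0.2063 = 33.43 ≈ 33.

33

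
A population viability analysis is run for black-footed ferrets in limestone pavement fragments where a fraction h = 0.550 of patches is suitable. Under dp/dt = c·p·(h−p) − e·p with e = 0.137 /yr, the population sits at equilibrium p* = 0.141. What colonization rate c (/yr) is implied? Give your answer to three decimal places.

0.335

At equilibrium c(h−p*) = e, so c = e/(h−p*).
c = 0.137/(0.550 − 0.141) = 0.137/0.4090 = 0.3350.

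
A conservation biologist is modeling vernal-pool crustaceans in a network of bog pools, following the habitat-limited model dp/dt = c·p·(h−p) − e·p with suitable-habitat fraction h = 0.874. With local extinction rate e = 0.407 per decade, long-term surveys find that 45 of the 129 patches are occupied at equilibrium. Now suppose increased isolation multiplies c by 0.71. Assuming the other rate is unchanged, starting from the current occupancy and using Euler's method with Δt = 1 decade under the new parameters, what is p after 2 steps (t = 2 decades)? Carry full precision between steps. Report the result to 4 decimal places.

0.2783

Observed p* = 45/129 = 0.34884.
Balance c(h−p*) = e gives c = e/(0.874 − 0.34884) = 0.407/0.52516 = 0.77500.
Starting from p₀ = 0.34884; update p ← p + (dp/dt)·Δt with the new parameters.
p: 0.34884 → 0.30766  (Δp = -0.04117)
p: 0.30766 → 0.27832  (Δp = -0.02934)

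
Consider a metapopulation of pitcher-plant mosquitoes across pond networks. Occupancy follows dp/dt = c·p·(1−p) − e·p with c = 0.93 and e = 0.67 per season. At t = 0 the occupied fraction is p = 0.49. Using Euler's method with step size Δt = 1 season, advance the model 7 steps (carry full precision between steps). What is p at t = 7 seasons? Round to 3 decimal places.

0.292

Update rule: p ← p + [c·p·(1−p) − e·p]·Δt with Δt = 1.
step 1: Δp = -0.09589, p = 0.39411
step 2: Δp = -0.04198, p = 0.35213
step 3: Δp = -0.02376, p = 0.32837
step 4: Δp = -0.01490, p = 0.31346
step 5: Δp = -0.00988, p = 0.30358
step 6: Δp = -0.00678, p = 0.29680
step 7: Δp = -0.00476, p = 0.29205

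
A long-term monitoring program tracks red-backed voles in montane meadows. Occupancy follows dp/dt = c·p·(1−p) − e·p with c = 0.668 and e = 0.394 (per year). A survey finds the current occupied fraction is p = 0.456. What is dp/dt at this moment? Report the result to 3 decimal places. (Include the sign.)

-0.014

Colonization term: c·p·(1−p) = 0.668×0.456×0.5440 = 0.16571.
Extinction term: e·p = 0.17966.
dp/dt = 0.16571 − 0.17966 = -0.01396.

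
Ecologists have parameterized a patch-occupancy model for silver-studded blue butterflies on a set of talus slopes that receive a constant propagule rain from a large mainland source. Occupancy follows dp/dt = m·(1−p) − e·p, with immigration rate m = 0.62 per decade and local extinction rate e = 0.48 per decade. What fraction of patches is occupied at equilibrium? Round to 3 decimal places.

0.564

At equilibrium the propagule rain into empty patches balances local extinction: m(1−p*) = e·p*.
p* = m/(m+e) = 0.62/(0.62+0.48) = 0.62/1.1000 = 0.5636.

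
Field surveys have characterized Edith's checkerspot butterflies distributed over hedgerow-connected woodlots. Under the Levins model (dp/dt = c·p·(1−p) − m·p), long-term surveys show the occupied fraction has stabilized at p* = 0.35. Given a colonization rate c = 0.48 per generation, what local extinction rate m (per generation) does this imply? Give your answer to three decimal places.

0.312

At equilibrium c(1−p*) = m.
m = 0.48 × (1 − 0.35) = 0.48 × 0.6500 = 0.3120.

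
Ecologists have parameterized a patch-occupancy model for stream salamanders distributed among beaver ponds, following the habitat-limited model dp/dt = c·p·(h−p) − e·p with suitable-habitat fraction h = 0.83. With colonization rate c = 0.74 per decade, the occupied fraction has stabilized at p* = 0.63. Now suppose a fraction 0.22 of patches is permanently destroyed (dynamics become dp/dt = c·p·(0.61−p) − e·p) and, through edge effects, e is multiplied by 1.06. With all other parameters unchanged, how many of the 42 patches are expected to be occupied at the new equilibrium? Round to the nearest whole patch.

Balance c(h−p*) = e gives e = 0.74×(0.83 − 0.63000) = 0.14800.
New p* = 0.61 − e/c = 0.61 − 0.15688/0.74000 = 0.39800.
Expected occupied = 42 × 0.39800 = 16.72 ≈ 17.

17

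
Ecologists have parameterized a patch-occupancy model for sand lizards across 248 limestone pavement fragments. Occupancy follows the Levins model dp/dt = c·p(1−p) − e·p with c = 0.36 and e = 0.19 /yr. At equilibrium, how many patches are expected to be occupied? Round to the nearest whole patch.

117

p* = 1 − e/c = 1 − 0.19/0.36 = 0.4722.
Expected occupied patches = N × p* = 248 × 0.4722 = 117.11 ≈ 117.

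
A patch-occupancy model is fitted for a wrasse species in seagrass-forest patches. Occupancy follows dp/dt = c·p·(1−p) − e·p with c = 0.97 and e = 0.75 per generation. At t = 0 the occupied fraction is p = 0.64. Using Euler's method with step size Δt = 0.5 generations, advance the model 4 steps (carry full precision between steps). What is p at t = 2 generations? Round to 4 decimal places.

Update rule: p ← p + [c·p·(1−p) − e·p]·Δt with Δt = 0.5.
t = 0.5: p = 0.64000 + (-0.12826) = 0.51174
t = 1: p = 0.51174 + (-0.07072) = 0.44102
t = 1.5: p = 0.44102 + (-0.04582) = 0.39520
t = 2: p = 0.39520 + (-0.03228) = 0.36293

0.3629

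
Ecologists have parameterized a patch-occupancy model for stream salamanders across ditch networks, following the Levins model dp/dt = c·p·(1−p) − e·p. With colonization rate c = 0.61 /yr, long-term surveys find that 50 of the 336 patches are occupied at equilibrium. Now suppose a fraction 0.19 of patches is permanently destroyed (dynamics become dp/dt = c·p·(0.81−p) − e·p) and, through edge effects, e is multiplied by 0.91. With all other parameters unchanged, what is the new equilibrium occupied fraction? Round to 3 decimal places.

Observed p* = 50/336 = 0.14881.
Balance c(1−p*) = e gives e = 0.61×(1 − 0.14881) = 0.51923.
New p* = 0.81 − e/c = 0.81 − 0.47250/0.61000 = 0.03541.

0.035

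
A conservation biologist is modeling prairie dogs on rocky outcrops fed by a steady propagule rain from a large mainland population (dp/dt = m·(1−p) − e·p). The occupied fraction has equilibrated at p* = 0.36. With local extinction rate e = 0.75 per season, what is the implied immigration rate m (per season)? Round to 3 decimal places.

0.422

At equilibrium m(1−p*) = e·p*, so m = e·p*/(1−p*).
m = 0.75 × 0.36 / 0.6400 = 0.2700/0.6400 = 0.4219.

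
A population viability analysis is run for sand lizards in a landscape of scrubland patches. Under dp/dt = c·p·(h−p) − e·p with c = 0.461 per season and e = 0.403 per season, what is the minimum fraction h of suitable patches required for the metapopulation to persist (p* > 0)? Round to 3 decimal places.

0.874

p* = h − e/c is positive only when h > e/c.
h_min = e/c = 0.403/0.461 = 0.8742.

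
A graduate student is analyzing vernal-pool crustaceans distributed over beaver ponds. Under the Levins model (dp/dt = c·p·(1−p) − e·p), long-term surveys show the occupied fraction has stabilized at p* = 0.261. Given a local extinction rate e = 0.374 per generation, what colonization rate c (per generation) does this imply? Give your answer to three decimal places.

At equilibrium c(1−p*) = e, so c = e/(1−p*).
c = 0.374/(1 − 0.261) = 0.374/0.7390 = 0.5061.

0.506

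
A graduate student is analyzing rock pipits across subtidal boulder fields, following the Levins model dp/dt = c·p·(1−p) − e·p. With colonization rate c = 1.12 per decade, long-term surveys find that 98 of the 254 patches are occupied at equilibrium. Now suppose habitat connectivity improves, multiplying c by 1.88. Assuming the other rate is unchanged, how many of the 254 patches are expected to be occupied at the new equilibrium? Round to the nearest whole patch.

Observed p* = 98/254 = 0.38583.
Balance c(1−p*) = e gives e = 1.12×(1 − 0.38583) = 0.68787.
New p* = 1 − e/c = 1 − 0.68787/2.10560 = 0.67331.
Expected occupied = 254 × 0.67331 = 171.02 ≈ 171.

171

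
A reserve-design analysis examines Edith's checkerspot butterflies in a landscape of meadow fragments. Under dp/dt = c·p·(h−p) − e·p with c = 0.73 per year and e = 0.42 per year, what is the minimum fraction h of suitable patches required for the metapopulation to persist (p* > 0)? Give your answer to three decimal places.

0.575

p* = h − e/c is positive only when h > e/c.
h_min = e/c = 0.42/0.73 = 0.5753.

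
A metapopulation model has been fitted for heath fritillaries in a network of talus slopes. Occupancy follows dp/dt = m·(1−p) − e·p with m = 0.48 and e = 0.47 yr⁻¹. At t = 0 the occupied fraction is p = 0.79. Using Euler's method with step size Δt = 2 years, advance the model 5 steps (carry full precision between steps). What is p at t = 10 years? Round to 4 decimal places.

0.3371

Update rule: p ← p + [m·(1−p) − e·p]·Δt with Δt = 2.
t = 2: p = 0.79000 + (-0.54100) = 0.24900
t = 4: p = 0.24900 + (+0.48690) = 0.73590
t = 6: p = 0.73590 + (-0.43821) = 0.29769
t = 8: p = 0.29769 + (+0.39439) = 0.69208
t = 10: p = 0.69208 + (-0.35495) = 0.33713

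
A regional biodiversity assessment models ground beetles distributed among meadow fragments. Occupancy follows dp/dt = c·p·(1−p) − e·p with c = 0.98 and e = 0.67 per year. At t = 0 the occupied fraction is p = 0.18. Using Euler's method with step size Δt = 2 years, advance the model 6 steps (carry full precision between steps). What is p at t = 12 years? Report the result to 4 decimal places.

Update rule: p ← p + [c·p·(1−p) − e·p]·Δt with Δt = 2.
t = 2: p = 0.18000 + (+0.04810) = 0.22810
t = 4: p = 0.22810 + (+0.03945) = 0.26754
t = 6: p = 0.26754 + (+0.02558) = 0.29312
t = 8: p = 0.29312 + (+0.01333) = 0.30645
t = 10: p = 0.30645 + (+0.00593) = 0.31238
t = 12: p = 0.31238 + (+0.00241) = 0.31480

0.3148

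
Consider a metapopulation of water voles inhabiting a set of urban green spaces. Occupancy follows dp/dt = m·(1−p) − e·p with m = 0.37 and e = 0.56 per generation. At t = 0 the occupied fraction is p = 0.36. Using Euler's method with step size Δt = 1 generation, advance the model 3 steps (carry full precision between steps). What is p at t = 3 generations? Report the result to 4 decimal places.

0.3978

Update rule: p ← p + [m·(1−p) − e·p]·Δt with Δt = 1.
t = 1: p = 0.36000 + (+0.03520) = 0.39520
t = 2: p = 0.39520 + (+0.00246) = 0.39766
t = 3: p = 0.39766 + (+0.00017) = 0.39784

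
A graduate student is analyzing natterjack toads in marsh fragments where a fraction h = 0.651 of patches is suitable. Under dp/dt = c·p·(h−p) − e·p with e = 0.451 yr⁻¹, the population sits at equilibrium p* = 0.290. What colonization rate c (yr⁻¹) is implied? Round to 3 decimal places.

At equilibrium c(h−p*) = e, so c = e/(h−p*).
c = 0.451/(0.651 − 0.290) = 0.451/0.3610 = 1.2493.

1.249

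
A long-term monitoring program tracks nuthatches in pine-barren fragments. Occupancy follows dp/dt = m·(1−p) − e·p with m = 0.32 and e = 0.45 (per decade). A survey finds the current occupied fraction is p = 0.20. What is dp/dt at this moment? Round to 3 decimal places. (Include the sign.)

0.166

Colonization term: m·(1−p) = 0.32×0.8000 = 0.25600.
Extinction term: e·p = 0.09000.
dp/dt = 0.25600 − 0.09000 = 0.16600.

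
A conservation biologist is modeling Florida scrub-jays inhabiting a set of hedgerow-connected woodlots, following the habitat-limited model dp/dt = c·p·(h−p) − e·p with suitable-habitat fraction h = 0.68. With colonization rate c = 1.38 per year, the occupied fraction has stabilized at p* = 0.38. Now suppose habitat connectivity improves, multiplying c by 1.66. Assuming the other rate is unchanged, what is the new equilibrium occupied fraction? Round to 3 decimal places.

0.499

Balance c(h−p*) = e gives e = 1.38×(0.68 − 0.38000) = 0.41400.
New p* = 0.68 − e/c = 0.68 − 0.41400/2.29080 = 0.49928.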